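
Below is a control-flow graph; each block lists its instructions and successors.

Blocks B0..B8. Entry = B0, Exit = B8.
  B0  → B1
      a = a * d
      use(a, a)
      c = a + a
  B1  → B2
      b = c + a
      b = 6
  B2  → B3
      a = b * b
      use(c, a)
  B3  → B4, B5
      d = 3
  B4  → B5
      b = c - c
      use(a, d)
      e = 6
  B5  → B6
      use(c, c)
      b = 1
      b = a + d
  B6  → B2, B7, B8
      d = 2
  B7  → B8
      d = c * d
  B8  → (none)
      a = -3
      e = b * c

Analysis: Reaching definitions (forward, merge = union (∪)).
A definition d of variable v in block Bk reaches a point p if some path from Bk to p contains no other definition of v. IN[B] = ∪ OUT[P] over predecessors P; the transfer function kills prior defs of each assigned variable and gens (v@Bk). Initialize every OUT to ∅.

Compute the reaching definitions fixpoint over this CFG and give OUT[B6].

Answer: {a@B2, b@B5, c@B0, d@B6, e@B4}

Working:
Fixpoint table:
  B0: | IN={} | OUT={a@B0, c@B0}
  B1: | IN={a@B0, c@B0} | OUT={a@B0, b@B1, c@B0}
  B2: | IN={a@B0, a@B2, b@B1, b@B5, c@B0, d@B6, e@B4} | OUT={a@B2, b@B1, b@B5, c@B0, d@B6, e@B4}
  B3: | IN={a@B2, b@B1, b@B5, c@B0, d@B6, e@B4} | OUT={a@B2, b@B1, b@B5, c@B0, d@B3, e@B4}
  B4: | IN={a@B2, b@B1, b@B5, c@B0, d@B3, e@B4} | OUT={a@B2, b@B4, c@B0, d@B3, e@B4}
  B5: | IN={a@B2, b@B1, b@B4, b@B5, c@B0, d@B3, e@B4} | OUT={a@B2, b@B5, c@B0, d@B3, e@B4}
  B6: | IN={a@B2, b@B5, c@B0, d@B3, e@B4} | OUT={a@B2, b@B5, c@B0, d@B6, e@B4}
  B7: | IN={a@B2, b@B5, c@B0, d@B6, e@B4} | OUT={a@B2, b@B5, c@B0, d@B7, e@B4}
  B8: | IN={a@B2, b@B5, c@B0, d@B6, d@B7, e@B4} | OUT={a@B8, b@B5, c@B0, d@B6, d@B7, e@B8}

Merge at B6: IN[B6] = OUT[B5] = {a@B2, b@B5, c@B0, d@B3, e@B4}
Applying B6's transfer function to that IN value gives OUT[B6] (row B6 above).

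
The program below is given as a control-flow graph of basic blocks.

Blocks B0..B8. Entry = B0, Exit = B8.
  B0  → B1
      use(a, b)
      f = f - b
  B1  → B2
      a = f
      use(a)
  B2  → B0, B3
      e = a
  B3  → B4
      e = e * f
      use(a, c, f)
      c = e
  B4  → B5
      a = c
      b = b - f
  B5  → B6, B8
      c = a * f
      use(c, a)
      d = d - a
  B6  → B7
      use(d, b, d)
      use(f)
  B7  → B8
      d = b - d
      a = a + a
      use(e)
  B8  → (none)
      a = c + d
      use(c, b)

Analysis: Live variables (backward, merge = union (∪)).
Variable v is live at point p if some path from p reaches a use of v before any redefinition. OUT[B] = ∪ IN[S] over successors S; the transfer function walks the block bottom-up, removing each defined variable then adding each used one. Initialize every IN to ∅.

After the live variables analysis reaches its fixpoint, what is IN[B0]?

Converged values:
  B0:   IN={a, b, c, d, f}   OUT={b, c, d, f}
  B1:   IN={b, c, d, f}   OUT={a, b, c, d, f}
  B2:   IN={a, b, c, d, f}   OUT={a, b, c, d, e, f}
  B3:   IN={a, b, c, d, e, f}   OUT={b, c, d, e, f}
  B4:   IN={b, c, d, e, f}   OUT={a, b, d, e, f}
  B5:   IN={a, b, d, e, f}   OUT={a, b, c, d, e, f}
  B6:   IN={a, b, c, d, e, f}   OUT={a, b, c, d, e}
  B7:   IN={a, b, c, d, e}   OUT={b, c, d}
  B8:   IN={b, c, d}   OUT={}

Merge at B0: OUT[B0] = IN[B1] = {b, c, d, f}
Applying B0's transfer function to that OUT value gives IN[B0] (row B0 above).

Answer: {a, b, c, d, f}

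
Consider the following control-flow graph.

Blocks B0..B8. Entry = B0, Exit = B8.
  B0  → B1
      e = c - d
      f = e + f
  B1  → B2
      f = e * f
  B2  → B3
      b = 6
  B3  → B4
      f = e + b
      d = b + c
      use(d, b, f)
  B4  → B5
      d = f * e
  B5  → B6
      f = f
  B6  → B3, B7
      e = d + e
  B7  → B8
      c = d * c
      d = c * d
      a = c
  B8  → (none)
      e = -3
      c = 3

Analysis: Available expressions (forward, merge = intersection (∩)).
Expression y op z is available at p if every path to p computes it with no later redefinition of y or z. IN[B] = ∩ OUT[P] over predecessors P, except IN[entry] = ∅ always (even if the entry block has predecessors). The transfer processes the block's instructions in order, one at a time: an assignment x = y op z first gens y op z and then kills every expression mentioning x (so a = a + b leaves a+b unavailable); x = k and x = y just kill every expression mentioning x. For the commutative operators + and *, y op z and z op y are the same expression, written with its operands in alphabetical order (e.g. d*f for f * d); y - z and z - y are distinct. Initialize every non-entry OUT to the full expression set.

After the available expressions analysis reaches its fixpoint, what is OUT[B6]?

Answer: {b+c}

Working:
Per-block solution:
  B0: | IN={} | OUT={c-d}
  B1: | IN={c-d} | OUT={c-d}
  B2: | IN={c-d} | OUT={c-d}
  B3: | IN={} | OUT={b+c, b+e}
  B4: | IN={b+c, b+e} | OUT={b+c, b+e, e*f}
  B5: | IN={b+c, b+e, e*f} | OUT={b+c, b+e}
  B6: | IN={b+c, b+e} | OUT={b+c}
  B7: | IN={b+c} | OUT={}
  B8: | IN={} | OUT={}

Merge at B6: IN[B6] = OUT[B5] = {b+c, b+e}
Applying B6's transfer function to that IN value gives OUT[B6] (row B6 above).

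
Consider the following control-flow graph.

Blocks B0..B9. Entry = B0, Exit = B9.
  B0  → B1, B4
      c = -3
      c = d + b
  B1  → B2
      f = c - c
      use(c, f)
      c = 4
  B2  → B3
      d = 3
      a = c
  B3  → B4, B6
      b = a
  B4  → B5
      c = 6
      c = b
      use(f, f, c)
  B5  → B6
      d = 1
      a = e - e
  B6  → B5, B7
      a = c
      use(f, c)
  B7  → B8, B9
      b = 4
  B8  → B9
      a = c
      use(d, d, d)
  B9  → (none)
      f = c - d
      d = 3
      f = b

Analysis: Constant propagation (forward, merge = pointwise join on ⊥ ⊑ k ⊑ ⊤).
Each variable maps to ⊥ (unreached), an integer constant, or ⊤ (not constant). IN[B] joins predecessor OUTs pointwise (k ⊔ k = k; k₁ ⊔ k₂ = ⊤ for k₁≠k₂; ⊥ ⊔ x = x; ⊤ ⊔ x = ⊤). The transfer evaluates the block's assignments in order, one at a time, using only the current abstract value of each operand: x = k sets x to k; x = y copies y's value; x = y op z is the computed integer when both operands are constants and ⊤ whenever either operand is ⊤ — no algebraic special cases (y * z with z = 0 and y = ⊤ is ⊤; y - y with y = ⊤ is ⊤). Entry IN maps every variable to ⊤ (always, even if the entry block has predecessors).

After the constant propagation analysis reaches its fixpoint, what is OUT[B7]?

Answer: {a: ⊤, b: 4, c: ⊤, d: ⊤, e: ⊤, f: ⊤}

Trace:
Converged values:
  B0:   IN=(all ⊤)   OUT=(all ⊤)
  B1:   IN=(all ⊤)   OUT={c:4; rest ⊤}
  B2:   IN={c:4; rest ⊤}   OUT={a:4, c:4, d:3; rest ⊤}
  B3:   IN={a:4, c:4, d:3; rest ⊤}   OUT={a:4, b:4, c:4, d:3; rest ⊤}
  B4:   IN=(all ⊤)   OUT=(all ⊤)
  B5:   IN=(all ⊤)   OUT={d:1; rest ⊤}
  B6:   IN=(all ⊤)   OUT=(all ⊤)
  B7:   IN=(all ⊤)   OUT={b:4; rest ⊤}
  B8:   IN={b:4; rest ⊤}   OUT={b:4; rest ⊤}
  B9:   IN={b:4; rest ⊤}   OUT={b:4, d:3, f:4; rest ⊤}

Merge at B7: IN[B7] = OUT[B6] = {a: ⊤, b: ⊤, c: ⊤, d: ⊤, e: ⊤, f: ⊤}
Applying B7's transfer function to that IN value gives OUT[B7] (row B7 above).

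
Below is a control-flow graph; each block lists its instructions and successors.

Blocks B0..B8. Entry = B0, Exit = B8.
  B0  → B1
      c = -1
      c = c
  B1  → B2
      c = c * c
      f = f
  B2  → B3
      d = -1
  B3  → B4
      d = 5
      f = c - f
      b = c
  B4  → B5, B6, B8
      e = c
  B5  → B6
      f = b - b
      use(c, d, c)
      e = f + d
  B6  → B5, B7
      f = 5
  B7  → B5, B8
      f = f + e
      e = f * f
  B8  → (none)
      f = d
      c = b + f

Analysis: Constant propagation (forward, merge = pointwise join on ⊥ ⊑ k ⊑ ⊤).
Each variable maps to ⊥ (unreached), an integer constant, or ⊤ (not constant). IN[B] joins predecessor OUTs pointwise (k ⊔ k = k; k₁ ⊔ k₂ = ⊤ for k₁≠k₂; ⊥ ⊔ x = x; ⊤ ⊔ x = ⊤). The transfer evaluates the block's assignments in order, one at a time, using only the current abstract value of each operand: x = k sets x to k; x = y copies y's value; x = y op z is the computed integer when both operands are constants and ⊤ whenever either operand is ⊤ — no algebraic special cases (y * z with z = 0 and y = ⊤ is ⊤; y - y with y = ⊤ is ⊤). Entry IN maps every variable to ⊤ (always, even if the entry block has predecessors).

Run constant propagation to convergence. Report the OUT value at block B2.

Converged values:
  B0: | IN=(all ⊤) | OUT={c:-1; rest ⊤}
  B1: | IN={c:-1; rest ⊤} | OUT={c:1; rest ⊤}
  B2: | IN={c:1; rest ⊤} | OUT={c:1, d:-1; rest ⊤}
  B3: | IN={c:1, d:-1; rest ⊤} | OUT={b:1, c:1, d:5; rest ⊤}
  B4: | IN={b:1, c:1, d:5; rest ⊤} | OUT={b:1, c:1, d:5, e:1; rest ⊤}
  B5: | IN={b:1, c:1, d:5; rest ⊤} | OUT={b:1, c:1, d:5, e:5, f:0; rest ⊤}
  B6: | IN={b:1, c:1, d:5; rest ⊤} | OUT={b:1, c:1, d:5, f:5; rest ⊤}
  B7: | IN={b:1, c:1, d:5, f:5; rest ⊤} | OUT={b:1, c:1, d:5; rest ⊤}
  B8: | IN={b:1, c:1, d:5; rest ⊤} | OUT={b:1, c:6, d:5, f:5; rest ⊤}

Merge at B2: IN[B2] = OUT[B1] = {a: ⊤, b: ⊤, c: 1, d: ⊤, e: ⊤, f: ⊤}
Applying B2's transfer function to that IN value gives OUT[B2] (row B2 above).

Answer: {a: ⊤, b: ⊤, c: 1, d: -1, e: ⊤, f: ⊤}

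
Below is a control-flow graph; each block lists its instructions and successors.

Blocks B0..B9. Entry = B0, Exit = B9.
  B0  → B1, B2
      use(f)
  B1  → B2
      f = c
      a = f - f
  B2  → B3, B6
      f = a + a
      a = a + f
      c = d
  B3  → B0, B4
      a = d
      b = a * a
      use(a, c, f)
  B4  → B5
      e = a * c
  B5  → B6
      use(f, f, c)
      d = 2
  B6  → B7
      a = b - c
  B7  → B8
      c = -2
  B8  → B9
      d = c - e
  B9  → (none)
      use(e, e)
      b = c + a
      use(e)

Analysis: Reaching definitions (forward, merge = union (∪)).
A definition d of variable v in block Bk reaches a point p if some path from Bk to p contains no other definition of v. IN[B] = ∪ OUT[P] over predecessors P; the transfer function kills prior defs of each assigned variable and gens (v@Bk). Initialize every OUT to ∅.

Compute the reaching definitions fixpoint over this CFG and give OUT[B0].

Answer: {a@B3, b@B3, c@B2, f@B2}

Derivation:
Converged values:
  B0:  IN={a@B3, b@B3, c@B2, f@B2}  OUT={a@B3, b@B3, c@B2, f@B2}
  B1:  IN={a@B3, b@B3, c@B2, f@B2}  OUT={a@B1, b@B3, c@B2, f@B1}
  B2:  IN={a@B1, a@B3, b@B3, c@B2, f@B1, f@B2}  OUT={a@B2, b@B3, c@B2, f@B2}
  B3:  IN={a@B2, b@B3, c@B2, f@B2}  OUT={a@B3, b@B3, c@B2, f@B2}
  B4:  IN={a@B3, b@B3, c@B2, f@B2}  OUT={a@B3, b@B3, c@B2, e@B4, f@B2}
  B5:  IN={a@B3, b@B3, c@B2, e@B4, f@B2}  OUT={a@B3, b@B3, c@B2, d@B5, e@B4, f@B2}
  B6:  IN={a@B2, a@B3, b@B3, c@B2, d@B5, e@B4, f@B2}  OUT={a@B6, b@B3, c@B2, d@B5, e@B4, f@B2}
  B7:  IN={a@B6, b@B3, c@B2, d@B5, e@B4, f@B2}  OUT={a@B6, b@B3, c@B7, d@B5, e@B4, f@B2}
  B8:  IN={a@B6, b@B3, c@B7, d@B5, e@B4, f@B2}  OUT={a@B6, b@B3, c@B7, d@B8, e@B4, f@B2}
  B9:  IN={a@B6, b@B3, c@B7, d@B8, e@B4, f@B2}  OUT={a@B6, b@B9, c@B7, d@B8, e@B4, f@B2}

Merge at B0 (entry node, so the boundary value {} is joined with the incoming edge(s)): IN[B0] = {} ⊔ OUT[B3] = {a@B3, b@B3, c@B2, f@B2}
Applying B0's transfer function to that IN value gives OUT[B0] (row B0 above).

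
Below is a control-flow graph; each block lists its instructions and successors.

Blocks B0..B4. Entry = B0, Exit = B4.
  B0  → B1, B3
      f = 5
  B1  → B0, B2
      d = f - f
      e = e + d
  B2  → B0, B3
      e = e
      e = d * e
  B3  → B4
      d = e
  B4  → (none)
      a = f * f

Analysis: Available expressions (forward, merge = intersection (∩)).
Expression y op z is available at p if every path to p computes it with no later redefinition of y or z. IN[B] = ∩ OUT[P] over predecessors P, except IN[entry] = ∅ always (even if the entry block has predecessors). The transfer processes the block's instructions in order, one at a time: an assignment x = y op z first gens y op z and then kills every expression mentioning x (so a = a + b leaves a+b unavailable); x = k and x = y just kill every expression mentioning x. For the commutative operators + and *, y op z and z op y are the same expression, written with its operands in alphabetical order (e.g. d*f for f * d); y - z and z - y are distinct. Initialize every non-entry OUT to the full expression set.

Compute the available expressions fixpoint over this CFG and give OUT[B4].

Converged values:
  B0:   IN={}   OUT={}
  B1:   IN={}   OUT={f-f}
  B2:   IN={f-f}   OUT={f-f}
  B3:   IN={}   OUT={}
  B4:   IN={}   OUT={f*f}

Merge at B4: IN[B4] = OUT[B3] = {}
Applying B4's transfer function to that IN value gives OUT[B4] (row B4 above).

Answer: {f*f}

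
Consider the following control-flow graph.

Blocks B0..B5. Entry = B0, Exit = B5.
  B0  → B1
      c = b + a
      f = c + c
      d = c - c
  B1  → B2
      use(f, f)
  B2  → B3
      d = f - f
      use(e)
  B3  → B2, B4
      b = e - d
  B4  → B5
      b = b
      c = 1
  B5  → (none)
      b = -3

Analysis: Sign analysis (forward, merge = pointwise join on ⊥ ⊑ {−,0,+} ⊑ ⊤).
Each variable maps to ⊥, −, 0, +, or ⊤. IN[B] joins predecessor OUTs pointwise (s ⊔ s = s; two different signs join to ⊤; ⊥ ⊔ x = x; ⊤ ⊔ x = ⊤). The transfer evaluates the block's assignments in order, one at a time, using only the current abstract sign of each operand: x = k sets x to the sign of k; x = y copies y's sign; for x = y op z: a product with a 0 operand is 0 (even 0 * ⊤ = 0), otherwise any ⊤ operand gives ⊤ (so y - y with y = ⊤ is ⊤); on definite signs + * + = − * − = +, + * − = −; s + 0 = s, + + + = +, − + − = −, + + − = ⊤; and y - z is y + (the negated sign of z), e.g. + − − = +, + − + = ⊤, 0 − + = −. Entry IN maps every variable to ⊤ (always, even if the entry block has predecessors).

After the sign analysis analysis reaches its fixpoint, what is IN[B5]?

Per-block solution:
  B0:   IN=(all ⊤)   OUT=(all ⊤)
  B1:   IN=(all ⊤)   OUT=(all ⊤)
  B2:   IN=(all ⊤)   OUT=(all ⊤)
  B3:   IN=(all ⊤)   OUT=(all ⊤)
  B4:   IN=(all ⊤)   OUT={c:+; rest ⊤}
  B5:   IN={c:+; rest ⊤}   OUT={b:-, c:+; rest ⊤}

Merge at B5: IN[B5] = OUT[B4] = {a: ⊤, b: ⊤, c: +, d: ⊤, e: ⊤, f: ⊤}

Answer: {a: ⊤, b: ⊤, c: +, d: ⊤, e: ⊤, f: ⊤}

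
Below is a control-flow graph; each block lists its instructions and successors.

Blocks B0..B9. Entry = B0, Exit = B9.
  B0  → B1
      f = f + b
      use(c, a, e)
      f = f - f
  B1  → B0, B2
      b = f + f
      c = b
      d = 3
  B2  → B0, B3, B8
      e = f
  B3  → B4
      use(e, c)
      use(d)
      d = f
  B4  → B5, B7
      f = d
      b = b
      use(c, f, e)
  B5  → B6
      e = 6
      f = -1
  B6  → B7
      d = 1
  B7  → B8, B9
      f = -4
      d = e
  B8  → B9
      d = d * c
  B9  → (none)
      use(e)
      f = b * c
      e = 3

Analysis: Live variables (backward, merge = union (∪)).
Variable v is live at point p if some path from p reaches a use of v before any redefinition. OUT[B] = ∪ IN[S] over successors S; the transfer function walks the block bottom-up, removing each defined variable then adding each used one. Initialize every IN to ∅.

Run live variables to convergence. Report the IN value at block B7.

Answer: {b, c, e}

Trace:
Converged values:
  B0: | IN={a, b, c, e, f} | OUT={a, e, f}
  B1: | IN={a, e, f} | OUT={a, b, c, d, e, f}
  B2: | IN={a, b, c, d, f} | OUT={a, b, c, d, e, f}
  B3: | IN={b, c, d, e, f} | OUT={b, c, d, e}
  B4: | IN={b, c, d, e} | OUT={b, c, e}
  B5: | IN={b, c} | OUT={b, c, e}
  B6: | IN={b, c, e} | OUT={b, c, e}
  B7: | IN={b, c, e} | OUT={b, c, d, e}
  B8: | IN={b, c, d, e} | OUT={b, c, e}
  B9: | IN={b, c, e} | OUT={}

Merge at B7: OUT[B7] = IN[B8] ⊔ IN[B9] = {b, c, d, e}
Applying B7's transfer function to that OUT value gives IN[B7] (row B7 above).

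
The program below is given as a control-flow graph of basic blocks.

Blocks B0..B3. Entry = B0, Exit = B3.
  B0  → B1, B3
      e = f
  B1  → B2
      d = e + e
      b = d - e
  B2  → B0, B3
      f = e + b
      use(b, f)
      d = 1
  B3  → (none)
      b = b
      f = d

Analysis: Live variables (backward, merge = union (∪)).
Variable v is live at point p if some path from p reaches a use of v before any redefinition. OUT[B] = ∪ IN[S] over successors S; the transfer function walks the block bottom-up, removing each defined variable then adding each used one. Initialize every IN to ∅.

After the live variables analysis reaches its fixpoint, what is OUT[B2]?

Answer: {b, d, f}

Trace:
Converged values:
  B0:  IN={b, d, f}  OUT={b, d, e}
  B1:  IN={e}  OUT={b, e}
  B2:  IN={b, e}  OUT={b, d, f}
  B3:  IN={b, d}  OUT={}

Merge at B2: OUT[B2] = IN[B0] ⊔ IN[B3] = {b, d, f}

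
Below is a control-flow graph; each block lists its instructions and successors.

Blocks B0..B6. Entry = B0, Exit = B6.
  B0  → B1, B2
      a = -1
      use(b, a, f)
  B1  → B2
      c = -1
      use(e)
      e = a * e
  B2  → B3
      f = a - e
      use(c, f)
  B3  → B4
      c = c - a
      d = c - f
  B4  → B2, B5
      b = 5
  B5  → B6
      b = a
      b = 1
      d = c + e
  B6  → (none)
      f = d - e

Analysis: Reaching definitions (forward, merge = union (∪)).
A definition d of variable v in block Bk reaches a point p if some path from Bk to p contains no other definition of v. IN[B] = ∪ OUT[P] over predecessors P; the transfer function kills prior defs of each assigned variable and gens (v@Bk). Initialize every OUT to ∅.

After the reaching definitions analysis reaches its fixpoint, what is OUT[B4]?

Fixpoint table:
  B0:   IN={}   OUT={a@B0}
  B1:   IN={a@B0}   OUT={a@B0, c@B1, e@B1}
  B2:   IN={a@B0, b@B4, c@B1, c@B3, d@B3, e@B1, f@B2}   OUT={a@B0, b@B4, c@B1, c@B3, d@B3, e@B1, f@B2}
  B3:   IN={a@B0, b@B4, c@B1, c@B3, d@B3, e@B1, f@B2}   OUT={a@B0, b@B4, c@B3, d@B3, e@B1, f@B2}
  B4:   IN={a@B0, b@B4, c@B3, d@B3, e@B1, f@B2}   OUT={a@B0, b@B4, c@B3, d@B3, e@B1, f@B2}
  B5:   IN={a@B0, b@B4, c@B3, d@B3, e@B1, f@B2}   OUT={a@B0, b@B5, c@B3, d@B5, e@B1, f@B2}
  B6:   IN={a@B0, b@B5, c@B3, d@B5, e@B1, f@B2}   OUT={a@B0, b@B5, c@B3, d@B5, e@B1, f@B6}

Merge at B4: IN[B4] = OUT[B3] = {a@B0, b@B4, c@B3, d@B3, e@B1, f@B2}
Applying B4's transfer function to that IN value gives OUT[B4] (row B4 above).

Answer: {a@B0, b@B4, c@B3, d@B3, e@B1, f@B2}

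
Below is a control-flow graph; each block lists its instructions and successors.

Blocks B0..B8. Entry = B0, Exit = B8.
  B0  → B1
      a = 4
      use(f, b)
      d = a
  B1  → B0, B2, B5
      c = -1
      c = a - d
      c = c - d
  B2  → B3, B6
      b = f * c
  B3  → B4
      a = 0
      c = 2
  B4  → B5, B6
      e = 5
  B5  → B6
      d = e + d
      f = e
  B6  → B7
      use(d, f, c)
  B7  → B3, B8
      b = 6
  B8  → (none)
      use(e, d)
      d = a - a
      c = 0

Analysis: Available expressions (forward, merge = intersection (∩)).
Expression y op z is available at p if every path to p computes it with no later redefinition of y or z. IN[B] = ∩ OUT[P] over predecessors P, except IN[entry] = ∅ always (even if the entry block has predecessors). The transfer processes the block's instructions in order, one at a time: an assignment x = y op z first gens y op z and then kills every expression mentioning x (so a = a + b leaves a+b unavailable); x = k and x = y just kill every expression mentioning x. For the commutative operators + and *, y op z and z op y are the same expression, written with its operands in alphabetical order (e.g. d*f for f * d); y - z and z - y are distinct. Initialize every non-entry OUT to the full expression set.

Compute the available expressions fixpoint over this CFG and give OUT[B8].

Answer: {a-a}

Derivation:
Fixpoint table:
  B0:   IN={}   OUT={}
  B1:   IN={}   OUT={a-d}
  B2:   IN={a-d}   OUT={a-d, c*f}
  B3:   IN={}   OUT={}
  B4:   IN={}   OUT={}
  B5:   IN={}   OUT={}
  B6:   IN={}   OUT={}
  B7:   IN={}   OUT={}
  B8:   IN={}   OUT={a-a}

Merge at B8: IN[B8] = OUT[B7] = {}
Applying B8's transfer function to that IN value gives OUT[B8] (row B8 above).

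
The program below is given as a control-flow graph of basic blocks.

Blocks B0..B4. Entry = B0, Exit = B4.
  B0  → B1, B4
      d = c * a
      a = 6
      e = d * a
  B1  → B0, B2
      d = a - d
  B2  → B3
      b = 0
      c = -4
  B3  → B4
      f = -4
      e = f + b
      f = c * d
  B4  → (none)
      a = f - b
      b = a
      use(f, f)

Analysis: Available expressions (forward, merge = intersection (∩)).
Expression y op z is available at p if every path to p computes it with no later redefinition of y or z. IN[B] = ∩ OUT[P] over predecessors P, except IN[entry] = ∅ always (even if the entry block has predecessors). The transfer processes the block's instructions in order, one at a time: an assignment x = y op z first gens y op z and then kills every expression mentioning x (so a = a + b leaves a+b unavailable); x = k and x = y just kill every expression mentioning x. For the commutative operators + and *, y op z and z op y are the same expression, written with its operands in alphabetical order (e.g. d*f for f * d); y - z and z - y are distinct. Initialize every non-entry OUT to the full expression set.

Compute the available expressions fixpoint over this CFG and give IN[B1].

Fixpoint table:
  B0: | IN={} | OUT={a*d}
  B1: | IN={a*d} | OUT={}
  B2: | IN={} | OUT={}
  B3: | IN={} | OUT={c*d}
  B4: | IN={} | OUT={}

Merge at B1: IN[B1] = OUT[B0] = {a*d}

Answer: {a*d}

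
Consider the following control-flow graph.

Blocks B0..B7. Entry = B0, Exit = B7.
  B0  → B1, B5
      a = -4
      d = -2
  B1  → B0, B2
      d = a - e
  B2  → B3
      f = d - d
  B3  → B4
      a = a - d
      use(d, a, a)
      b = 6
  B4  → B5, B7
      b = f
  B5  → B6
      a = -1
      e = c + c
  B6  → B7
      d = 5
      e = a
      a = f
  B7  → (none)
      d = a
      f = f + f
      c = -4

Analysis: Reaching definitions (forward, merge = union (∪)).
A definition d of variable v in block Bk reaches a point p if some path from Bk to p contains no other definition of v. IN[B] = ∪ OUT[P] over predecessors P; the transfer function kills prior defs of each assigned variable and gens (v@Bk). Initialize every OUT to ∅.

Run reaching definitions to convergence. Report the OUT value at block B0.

Fixpoint table:
  B0:   IN={a@B0, d@B1}   OUT={a@B0, d@B0}
  B1:   IN={a@B0, d@B0}   OUT={a@B0, d@B1}
  B2:   IN={a@B0, d@B1}   OUT={a@B0, d@B1, f@B2}
  B3:   IN={a@B0, d@B1, f@B2}   OUT={a@B3, b@B3, d@B1, f@B2}
  B4:   IN={a@B3, b@B3, d@B1, f@B2}   OUT={a@B3, b@B4, d@B1, f@B2}
  B5:   IN={a@B0, a@B3, b@B4, d@B0, d@B1, f@B2}   OUT={a@B5, b@B4, d@B0, d@B1, e@B5, f@B2}
  B6:   IN={a@B5, b@B4, d@B0, d@B1, e@B5, f@B2}   OUT={a@B6, b@B4, d@B6, e@B6, f@B2}
  B7:   IN={a@B3, a@B6, b@B4, d@B1, d@B6, e@B6, f@B2}   OUT={a@B3, a@B6, b@B4, c@B7, d@B7, e@B6, f@B7}

Merge at B0 (entry node, so the boundary value {} is joined with the incoming edge(s)): IN[B0] = {} ⊔ OUT[B1] = {a@B0, d@B1}
Applying B0's transfer function to that IN value gives OUT[B0] (row B0 above).

Answer: {a@B0, d@B0}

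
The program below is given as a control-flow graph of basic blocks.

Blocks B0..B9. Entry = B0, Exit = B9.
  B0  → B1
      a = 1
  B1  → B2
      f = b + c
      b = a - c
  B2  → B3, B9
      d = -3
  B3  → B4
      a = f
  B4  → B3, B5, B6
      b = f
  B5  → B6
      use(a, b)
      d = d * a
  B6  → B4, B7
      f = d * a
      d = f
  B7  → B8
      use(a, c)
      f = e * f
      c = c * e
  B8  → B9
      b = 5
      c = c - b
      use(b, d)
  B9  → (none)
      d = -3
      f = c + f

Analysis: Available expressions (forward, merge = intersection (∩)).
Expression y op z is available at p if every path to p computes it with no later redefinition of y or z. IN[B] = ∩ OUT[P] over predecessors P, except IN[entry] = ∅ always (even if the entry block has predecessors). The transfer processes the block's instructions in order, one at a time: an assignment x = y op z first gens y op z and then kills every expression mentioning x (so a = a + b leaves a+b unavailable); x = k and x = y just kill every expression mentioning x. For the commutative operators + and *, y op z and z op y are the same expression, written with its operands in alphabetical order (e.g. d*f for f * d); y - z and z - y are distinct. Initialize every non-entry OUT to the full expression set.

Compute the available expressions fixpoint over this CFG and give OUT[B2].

Per-block solution:
  B0:  IN={}  OUT={}
  B1:  IN={}  OUT={a-c}
  B2:  IN={a-c}  OUT={a-c}
  B3:  IN={}  OUT={}
  B4:  IN={}  OUT={}
  B5:  IN={}  OUT={}
  B6:  IN={}  OUT={}
  B7:  IN={}  OUT={}
  B8:  IN={}  OUT={}
  B9:  IN={}  OUT={}

Merge at B2: IN[B2] = OUT[B1] = {a-c}
Applying B2's transfer function to that IN value gives OUT[B2] (row B2 above).

Answer: {a-c}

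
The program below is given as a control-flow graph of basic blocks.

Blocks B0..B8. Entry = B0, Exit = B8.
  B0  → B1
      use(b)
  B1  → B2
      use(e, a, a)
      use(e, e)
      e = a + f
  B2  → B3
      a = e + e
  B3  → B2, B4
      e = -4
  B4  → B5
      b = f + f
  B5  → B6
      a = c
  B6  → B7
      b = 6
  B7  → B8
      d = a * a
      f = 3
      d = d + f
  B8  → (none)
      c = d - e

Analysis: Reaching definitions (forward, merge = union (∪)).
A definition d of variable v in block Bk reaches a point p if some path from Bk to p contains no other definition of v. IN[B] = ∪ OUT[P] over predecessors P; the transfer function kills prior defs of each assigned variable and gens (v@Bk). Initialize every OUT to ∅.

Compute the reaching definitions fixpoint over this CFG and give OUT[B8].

Per-block solution:
  B0:   IN={}   OUT={}
  B1:   IN={}   OUT={e@B1}
  B2:   IN={a@B2, e@B1, e@B3}   OUT={a@B2, e@B1, e@B3}
  B3:   IN={a@B2, e@B1, e@B3}   OUT={a@B2, e@B3}
  B4:   IN={a@B2, e@B3}   OUT={a@B2, b@B4, e@B3}
  B5:   IN={a@B2, b@B4, e@B3}   OUT={a@B5, b@B4, e@B3}
  B6:   IN={a@B5, b@B4, e@B3}   OUT={a@B5, b@B6, e@B3}
  B7:   IN={a@B5, b@B6, e@B3}   OUT={a@B5, b@B6, d@B7, e@B3, f@B7}
  B8:   IN={a@B5, b@B6, d@B7, e@B3, f@B7}   OUT={a@B5, b@B6, c@B8, d@B7, e@B3, f@B7}

Merge at B8: IN[B8] = OUT[B7] = {a@B5, b@B6, d@B7, e@B3, f@B7}
Applying B8's transfer function to that IN value gives OUT[B8] (row B8 above).

Answer: {a@B5, b@B6, c@B8, d@B7, e@B3, f@B7}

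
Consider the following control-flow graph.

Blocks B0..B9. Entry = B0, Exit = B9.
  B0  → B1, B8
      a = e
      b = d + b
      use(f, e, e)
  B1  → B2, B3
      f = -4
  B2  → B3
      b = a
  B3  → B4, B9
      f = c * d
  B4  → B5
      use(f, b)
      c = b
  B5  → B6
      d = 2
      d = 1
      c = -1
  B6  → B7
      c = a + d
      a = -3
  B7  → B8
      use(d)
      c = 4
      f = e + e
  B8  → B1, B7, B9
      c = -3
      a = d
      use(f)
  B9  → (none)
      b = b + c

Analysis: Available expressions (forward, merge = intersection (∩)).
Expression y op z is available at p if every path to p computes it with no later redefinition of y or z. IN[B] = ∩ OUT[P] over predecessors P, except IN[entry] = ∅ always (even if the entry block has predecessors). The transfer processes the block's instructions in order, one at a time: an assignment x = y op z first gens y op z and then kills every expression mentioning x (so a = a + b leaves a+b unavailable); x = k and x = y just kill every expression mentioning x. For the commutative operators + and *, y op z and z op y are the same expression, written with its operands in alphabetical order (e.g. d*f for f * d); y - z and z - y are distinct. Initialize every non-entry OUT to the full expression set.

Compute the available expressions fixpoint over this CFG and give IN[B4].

Fixpoint table:
  B0: | IN={} | OUT={}
  B1: | IN={} | OUT={}
  B2: | IN={} | OUT={}
  B3: | IN={} | OUT={c*d}
  B4: | IN={c*d} | OUT={}
  B5: | IN={} | OUT={}
  B6: | IN={} | OUT={}
  B7: | IN={} | OUT={e+e}
  B8: | IN={} | OUT={}
  B9: | IN={} | OUT={}

Merge at B4: IN[B4] = OUT[B3] = {c*d}

Answer: {c*d}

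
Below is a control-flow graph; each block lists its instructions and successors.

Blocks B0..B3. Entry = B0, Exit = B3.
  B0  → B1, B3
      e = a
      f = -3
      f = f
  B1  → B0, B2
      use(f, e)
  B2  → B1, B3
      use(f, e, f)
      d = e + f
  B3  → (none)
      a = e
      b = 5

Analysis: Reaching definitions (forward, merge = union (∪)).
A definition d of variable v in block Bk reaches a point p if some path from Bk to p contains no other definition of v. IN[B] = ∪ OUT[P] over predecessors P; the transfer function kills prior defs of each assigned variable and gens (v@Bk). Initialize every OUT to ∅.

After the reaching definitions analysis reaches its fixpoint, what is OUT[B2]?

Fixpoint table:
  B0:   IN={d@B2, e@B0, f@B0}   OUT={d@B2, e@B0, f@B0}
  B1:   IN={d@B2, e@B0, f@B0}   OUT={d@B2, e@B0, f@B0}
  B2:   IN={d@B2, e@B0, f@B0}   OUT={d@B2, e@B0, f@B0}
  B3:   IN={d@B2, e@B0, f@B0}   OUT={a@B3, b@B3, d@B2, e@B0, f@B0}

Merge at B2: IN[B2] = OUT[B1] = {d@B2, e@B0, f@B0}
Applying B2's transfer function to that IN value gives OUT[B2] (row B2 above).

Answer: {d@B2, e@B0, f@B0}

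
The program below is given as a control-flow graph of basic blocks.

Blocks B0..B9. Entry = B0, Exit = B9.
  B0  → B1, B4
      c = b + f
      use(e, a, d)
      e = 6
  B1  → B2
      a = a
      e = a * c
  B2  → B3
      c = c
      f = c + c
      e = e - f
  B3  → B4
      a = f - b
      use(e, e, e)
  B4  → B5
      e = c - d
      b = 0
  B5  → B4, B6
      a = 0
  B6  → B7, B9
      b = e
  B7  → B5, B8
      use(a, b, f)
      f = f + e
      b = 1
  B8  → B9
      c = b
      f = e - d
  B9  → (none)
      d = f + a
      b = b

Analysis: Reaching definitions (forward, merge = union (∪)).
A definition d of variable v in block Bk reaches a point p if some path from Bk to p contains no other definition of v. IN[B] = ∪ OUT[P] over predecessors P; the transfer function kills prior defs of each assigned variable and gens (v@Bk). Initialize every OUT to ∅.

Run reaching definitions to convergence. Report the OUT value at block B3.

Per-block solution:
  B0: | IN={} | OUT={c@B0, e@B0}
  B1: | IN={c@B0, e@B0} | OUT={a@B1, c@B0, e@B1}
  B2: | IN={a@B1, c@B0, e@B1} | OUT={a@B1, c@B2, e@B2, f@B2}
  B3: | IN={a@B1, c@B2, e@B2, f@B2} | OUT={a@B3, c@B2, e@B2, f@B2}
  B4: | IN={a@B3, a@B5, b@B4, b@B7, c@B0, c@B2, e@B0, e@B2, e@B4, f@B2, f@B7} | OUT={a@B3, a@B5, b@B4, c@B0, c@B2, e@B4, f@B2, f@B7}
  B5: | IN={a@B3, a@B5, b@B4, b@B7, c@B0, c@B2, e@B4, f@B2, f@B7} | OUT={a@B5, b@B4, b@B7, c@B0, c@B2, e@B4, f@B2, f@B7}
  B6: | IN={a@B5, b@B4, b@B7, c@B0, c@B2, e@B4, f@B2, f@B7} | OUT={a@B5, b@B6, c@B0, c@B2, e@B4, f@B2, f@B7}
  B7: | IN={a@B5, b@B6, c@B0, c@B2, e@B4, f@B2, f@B7} | OUT={a@B5, b@B7, c@B0, c@B2, e@B4, f@B7}
  B8: | IN={a@B5, b@B7, c@B0, c@B2, e@B4, f@B7} | OUT={a@B5, b@B7, c@B8, e@B4, f@B8}
  B9: | IN={a@B5, b@B6, b@B7, c@B0, c@B2, c@B8, e@B4, f@B2, f@B7, f@B8} | OUT={a@B5, b@B9, c@B0, c@B2, c@B8, d@B9, e@B4, f@B2, f@B7, f@B8}

Merge at B3: IN[B3] = OUT[B2] = {a@B1, c@B2, e@B2, f@B2}
Applying B3's transfer function to that IN value gives OUT[B3] (row B3 above).

Answer: {a@B3, c@B2, e@B2, f@B2}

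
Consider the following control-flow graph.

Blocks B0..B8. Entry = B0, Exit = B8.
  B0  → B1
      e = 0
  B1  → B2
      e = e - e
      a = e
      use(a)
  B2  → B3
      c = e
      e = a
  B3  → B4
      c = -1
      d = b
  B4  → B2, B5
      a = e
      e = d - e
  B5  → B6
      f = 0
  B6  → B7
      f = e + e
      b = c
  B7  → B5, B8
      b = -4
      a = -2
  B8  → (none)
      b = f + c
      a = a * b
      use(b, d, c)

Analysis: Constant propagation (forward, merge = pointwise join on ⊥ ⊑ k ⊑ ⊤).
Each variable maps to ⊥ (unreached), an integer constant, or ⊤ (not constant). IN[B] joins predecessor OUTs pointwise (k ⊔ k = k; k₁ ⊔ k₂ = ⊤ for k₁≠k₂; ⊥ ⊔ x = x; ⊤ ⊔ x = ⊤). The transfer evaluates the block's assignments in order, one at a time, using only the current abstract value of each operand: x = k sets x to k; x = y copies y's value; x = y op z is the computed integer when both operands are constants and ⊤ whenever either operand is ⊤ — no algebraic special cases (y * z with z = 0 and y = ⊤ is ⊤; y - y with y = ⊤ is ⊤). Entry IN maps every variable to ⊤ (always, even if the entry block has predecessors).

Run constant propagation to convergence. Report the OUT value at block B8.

Answer: {a: ⊤, b: ⊤, c: -1, d: ⊤, e: ⊤, f: ⊤}

Trace:
Fixpoint table:
  B0:  IN=(all ⊤)  OUT={e:0; rest ⊤}
  B1:  IN={e:0; rest ⊤}  OUT={a:0, e:0; rest ⊤}
  B2:  IN={a:0; rest ⊤}  OUT={a:0, e:0; rest ⊤}
  B3:  IN={a:0, e:0; rest ⊤}  OUT={a:0, c:-1, e:0; rest ⊤}
  B4:  IN={a:0, c:-1, e:0; rest ⊤}  OUT={a:0, c:-1; rest ⊤}
  B5:  IN={c:-1; rest ⊤}  OUT={c:-1, f:0; rest ⊤}
  B6:  IN={c:-1, f:0; rest ⊤}  OUT={b:-1, c:-1; rest ⊤}
  B7:  IN={b:-1, c:-1; rest ⊤}  OUT={a:-2, b:-4, c:-1; rest ⊤}
  B8:  IN={a:-2, b:-4, c:-1; rest ⊤}  OUT={c:-1; rest ⊤}

Merge at B8: IN[B8] = OUT[B7] = {a: -2, b: -4, c: -1, d: ⊤, e: ⊤, f: ⊤}
Applying B8's transfer function to that IN value gives OUT[B8] (row B8 above).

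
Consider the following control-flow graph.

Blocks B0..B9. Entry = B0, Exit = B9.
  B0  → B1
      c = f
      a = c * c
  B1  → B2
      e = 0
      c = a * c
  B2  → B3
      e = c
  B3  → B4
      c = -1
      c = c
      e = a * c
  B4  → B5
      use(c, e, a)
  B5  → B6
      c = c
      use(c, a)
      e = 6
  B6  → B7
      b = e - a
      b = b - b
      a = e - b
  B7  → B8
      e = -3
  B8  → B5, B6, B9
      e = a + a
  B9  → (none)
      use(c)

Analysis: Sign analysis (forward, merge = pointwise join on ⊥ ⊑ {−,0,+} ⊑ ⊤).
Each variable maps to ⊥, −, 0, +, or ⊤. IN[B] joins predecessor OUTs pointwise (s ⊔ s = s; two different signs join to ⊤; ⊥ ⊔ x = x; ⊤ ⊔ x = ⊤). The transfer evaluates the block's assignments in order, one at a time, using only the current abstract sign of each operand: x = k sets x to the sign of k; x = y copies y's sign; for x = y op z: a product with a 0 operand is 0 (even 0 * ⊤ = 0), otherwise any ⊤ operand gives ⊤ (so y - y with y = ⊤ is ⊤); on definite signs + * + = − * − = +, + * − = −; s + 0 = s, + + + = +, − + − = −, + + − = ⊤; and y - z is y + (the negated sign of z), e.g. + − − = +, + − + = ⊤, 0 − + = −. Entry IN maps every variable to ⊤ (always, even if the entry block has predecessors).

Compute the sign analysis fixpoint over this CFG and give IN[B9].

Answer: {a: ⊤, b: ⊤, c: -, d: ⊤, e: ⊤, f: ⊤}

Working:
Per-block solution:
  B0:   IN=(all ⊤)   OUT=(all ⊤)
  B1:   IN=(all ⊤)   OUT={e:0; rest ⊤}
  B2:   IN={e:0; rest ⊤}   OUT=(all ⊤)
  B3:   IN=(all ⊤)   OUT={c:-; rest ⊤}
  B4:   IN={c:-; rest ⊤}   OUT={c:-; rest ⊤}
  B5:   IN={c:-; rest ⊤}   OUT={c:-, e:+; rest ⊤}
  B6:   IN={c:-; rest ⊤}   OUT={c:-; rest ⊤}
  B7:   IN={c:-; rest ⊤}   OUT={c:-, e:-; rest ⊤}
  B8:   IN={c:-, e:-; rest ⊤}   OUT={c:-; rest ⊤}
  B9:   IN={c:-; rest ⊤}   OUT={c:-; rest ⊤}

Merge at B9: IN[B9] = OUT[B8] = {a: ⊤, b: ⊤, c: -, d: ⊤, e: ⊤, f: ⊤}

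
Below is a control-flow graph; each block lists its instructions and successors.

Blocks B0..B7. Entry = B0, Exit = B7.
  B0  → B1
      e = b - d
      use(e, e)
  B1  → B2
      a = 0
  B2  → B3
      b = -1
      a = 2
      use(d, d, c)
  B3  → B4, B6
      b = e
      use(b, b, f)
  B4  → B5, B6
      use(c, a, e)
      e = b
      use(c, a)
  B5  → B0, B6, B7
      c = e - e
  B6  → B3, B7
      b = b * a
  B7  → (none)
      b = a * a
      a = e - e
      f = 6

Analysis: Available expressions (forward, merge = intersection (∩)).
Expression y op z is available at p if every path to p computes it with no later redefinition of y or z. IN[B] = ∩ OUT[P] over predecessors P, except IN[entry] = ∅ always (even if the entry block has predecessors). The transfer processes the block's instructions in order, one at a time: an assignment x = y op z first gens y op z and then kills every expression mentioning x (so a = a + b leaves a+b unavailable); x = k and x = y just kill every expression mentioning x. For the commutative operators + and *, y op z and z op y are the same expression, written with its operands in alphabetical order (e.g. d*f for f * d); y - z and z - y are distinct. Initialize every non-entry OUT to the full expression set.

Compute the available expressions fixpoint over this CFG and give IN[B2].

Answer: {b-d}

Working:
Converged values:
  B0: | IN={} | OUT={b-d}
  B1: | IN={b-d} | OUT={b-d}
  B2: | IN={b-d} | OUT={}
  B3: | IN={} | OUT={}
  B4: | IN={} | OUT={}
  B5: | IN={} | OUT={e-e}
  B6: | IN={} | OUT={}
  B7: | IN={} | OUT={e-e}

Merge at B2: IN[B2] = OUT[B1] = {b-d}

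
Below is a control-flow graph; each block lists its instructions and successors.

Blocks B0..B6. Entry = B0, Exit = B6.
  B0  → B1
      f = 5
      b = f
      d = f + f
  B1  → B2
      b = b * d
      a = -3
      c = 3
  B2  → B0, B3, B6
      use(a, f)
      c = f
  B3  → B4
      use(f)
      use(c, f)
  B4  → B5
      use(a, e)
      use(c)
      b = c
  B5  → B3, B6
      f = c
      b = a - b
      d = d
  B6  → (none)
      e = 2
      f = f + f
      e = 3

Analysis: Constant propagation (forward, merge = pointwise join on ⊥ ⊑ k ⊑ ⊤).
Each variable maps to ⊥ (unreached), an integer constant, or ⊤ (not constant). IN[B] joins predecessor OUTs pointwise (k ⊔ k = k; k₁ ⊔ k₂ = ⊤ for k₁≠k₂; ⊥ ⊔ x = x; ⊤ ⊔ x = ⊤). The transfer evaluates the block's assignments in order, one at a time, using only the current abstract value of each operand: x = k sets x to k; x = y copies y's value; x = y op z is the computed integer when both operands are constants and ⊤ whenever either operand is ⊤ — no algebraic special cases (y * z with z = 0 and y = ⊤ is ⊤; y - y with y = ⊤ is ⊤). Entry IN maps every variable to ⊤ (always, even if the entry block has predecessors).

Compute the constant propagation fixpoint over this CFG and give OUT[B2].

Converged values:
  B0:  IN=(all ⊤)  OUT={b:5, d:10, f:5; rest ⊤}
  B1:  IN={b:5, d:10, f:5; rest ⊤}  OUT={a:-3, b:50, c:3, d:10, f:5; rest ⊤}
  B2:  IN={a:-3, b:50, c:3, d:10, f:5; rest ⊤}  OUT={a:-3, b:50, c:5, d:10, f:5; rest ⊤}
  B3:  IN={a:-3, c:5, d:10, f:5; rest ⊤}  OUT={a:-3, c:5, d:10, f:5; rest ⊤}
  B4:  IN={a:-3, c:5, d:10, f:5; rest ⊤}  OUT={a:-3, b:5, c:5, d:10, f:5; rest ⊤}
  B5:  IN={a:-3, b:5, c:5, d:10, f:5; rest ⊤}  OUT={a:-3, b:-8, c:5, d:10, f:5; rest ⊤}
  B6:  IN={a:-3, c:5, d:10, f:5; rest ⊤}  OUT={a:-3, c:5, d:10, e:3, f:10; rest ⊤}

Merge at B2: IN[B2] = OUT[B1] = {a: -3, b: 50, c: 3, d: 10, e: ⊤, f: 5}
Applying B2's transfer function to that IN value gives OUT[B2] (row B2 above).

Answer: {a: -3, b: 50, c: 5, d: 10, e: ⊤, f: 5}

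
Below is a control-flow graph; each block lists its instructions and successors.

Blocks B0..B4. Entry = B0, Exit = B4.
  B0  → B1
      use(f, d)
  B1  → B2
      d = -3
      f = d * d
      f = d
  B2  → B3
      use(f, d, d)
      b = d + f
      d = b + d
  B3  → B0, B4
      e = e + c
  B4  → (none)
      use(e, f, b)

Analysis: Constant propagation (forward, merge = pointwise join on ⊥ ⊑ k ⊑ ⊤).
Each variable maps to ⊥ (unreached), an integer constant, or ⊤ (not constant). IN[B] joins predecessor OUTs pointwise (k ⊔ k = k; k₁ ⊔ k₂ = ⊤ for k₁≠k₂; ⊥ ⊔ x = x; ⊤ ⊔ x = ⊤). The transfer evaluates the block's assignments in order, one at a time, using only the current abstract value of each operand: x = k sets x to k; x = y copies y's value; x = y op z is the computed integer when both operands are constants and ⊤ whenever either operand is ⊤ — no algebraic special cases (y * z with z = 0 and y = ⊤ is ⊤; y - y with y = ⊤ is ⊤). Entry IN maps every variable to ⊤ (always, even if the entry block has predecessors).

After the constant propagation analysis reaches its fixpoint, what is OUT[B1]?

Converged values:
  B0: | IN=(all ⊤) | OUT=(all ⊤)
  B1: | IN=(all ⊤) | OUT={d:-3, f:-3; rest ⊤}
  B2: | IN={d:-3, f:-3; rest ⊤} | OUT={b:-6, d:-9, f:-3; rest ⊤}
  B3: | IN={b:-6, d:-9, f:-3; rest ⊤} | OUT={b:-6, d:-9, f:-3; rest ⊤}
  B4: | IN={b:-6, d:-9, f:-3; rest ⊤} | OUT={b:-6, d:-9, f:-3; rest ⊤}

Merge at B1: IN[B1] = OUT[B0] = {a: ⊤, b: ⊤, c: ⊤, d: ⊤, e: ⊤, f: ⊤}
Applying B1's transfer function to that IN value gives OUT[B1] (row B1 above).

Answer: {a: ⊤, b: ⊤, c: ⊤, d: -3, e: ⊤, f: -3}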